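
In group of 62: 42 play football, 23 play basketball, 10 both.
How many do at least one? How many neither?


|A∪B| = 42+23-10 = 55
Neither = 62-55 = 7

At least one: 55; Neither: 7


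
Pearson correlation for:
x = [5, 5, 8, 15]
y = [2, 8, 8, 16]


n=4, Σx=33, Σy=34, Σxy=354, Σx²=339, Σy²=388
r = (4×354 - 33×34)/√((4×339 - 33²)(4×388 - 34²))
= 294/√(267×396) = 294/√105732 ≈ 294/325.1646 ≈ 0.9042

r ≈ 0.9042


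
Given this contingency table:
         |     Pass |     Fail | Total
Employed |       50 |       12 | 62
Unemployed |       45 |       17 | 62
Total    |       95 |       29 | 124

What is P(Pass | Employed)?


P(Pass | Employed) = 50/(50+12) = 50/62 = 25/31

P(Pass|Employed) = 25/31 ≈ 80.65%


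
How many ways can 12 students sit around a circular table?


Circular arrangements of 12 distinct objects: fix one position to break rotational symmetry.
(n-1)! = 11! = 39916800

39916800


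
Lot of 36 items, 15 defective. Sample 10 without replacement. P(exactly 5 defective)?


Hypergeometric: C(15,5)×C(21,5)/C(36,10)
= 3003×20349/254186856 = 1729/7192

P(X=5) = 1729/7192 ≈ 24.04%


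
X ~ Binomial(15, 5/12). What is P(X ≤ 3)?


P(X ≤ 3) = Σ P(X=i) for i=0..3
P(X=0) = 4747561509943/15407021574586368
P(X=1) = 16955576821225/5135673858195456
P(X=2) = 84777884106125/5135673858195456
P(X=3) = 787223209556875/15407021574586368
Sum = 274292788462217/3851755393646592

P(X ≤ 3) = 274292788462217/3851755393646592 ≈ 7.12%


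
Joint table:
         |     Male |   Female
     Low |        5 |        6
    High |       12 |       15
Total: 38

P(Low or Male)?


P(Low∨Male) = P(Low) + P(Male) - P(Low∧Male)
= (11 + 17 - 5)/38 = 23/38

P = 23/38 ≈ 60.53%


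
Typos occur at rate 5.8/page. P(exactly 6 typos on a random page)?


Poisson(λ=5.8): P(X=6) = e^(-λ)×λ^k/k!
= e^(-5.8) × 5.8^6 / 6!
≈ 0.003027554745 × 38068.692544 / 720 ≈ 0.160076

P(X=6) ≈ 0.160076 ≈ 16.01%


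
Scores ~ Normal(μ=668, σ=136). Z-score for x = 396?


z = (x - μ)/σ = (396 - 668)/136 = -2.0

z = -2.0


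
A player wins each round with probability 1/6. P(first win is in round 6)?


Geometric: P(X=6) = (1-p)^(k-1)×p = (5/6)^5×1/6 = 3125/46656

P(X=6) = 3125/46656 ≈ 6.70%


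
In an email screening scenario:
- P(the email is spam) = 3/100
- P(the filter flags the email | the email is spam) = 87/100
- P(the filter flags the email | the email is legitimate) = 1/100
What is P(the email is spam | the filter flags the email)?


Using Bayes' theorem:
P(A|B) = P(B|A)·P(A) / P(B)

P(the filter flags the email) = 87/100 × 3/100 + 1/100 × 97/100
= 261/10000 + 97/10000 = 179/5000

P(the email is spam|the filter flags the email) = (261/10000) / (179/5000) = 261/358

P(the email is spam|the filter flags the email) = 261/358 ≈ 72.91%


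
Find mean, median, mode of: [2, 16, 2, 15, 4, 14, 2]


Sorted: [2, 2, 2, 4, 14, 15, 16]
Mean = 55/7
Median = 4
Freq: {2: 3, 16: 1, 15: 1, 4: 1, 14: 1}
Mode: [2]

Mean=55/7, Median=4, Mode=2


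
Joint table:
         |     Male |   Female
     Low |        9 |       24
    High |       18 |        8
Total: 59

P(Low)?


P(Low) = (9+24)/59 = 33/59

P(Low) = 33/59 ≈ 55.93%


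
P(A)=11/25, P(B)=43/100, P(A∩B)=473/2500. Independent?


P(A)×P(B) = 473/2500
P(A∩B) = 473/2500
Equal ✓ → Independent

Yes, independent


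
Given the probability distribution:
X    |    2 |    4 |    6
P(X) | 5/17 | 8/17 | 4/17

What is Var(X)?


E[X] = 66/17
E[X²] = 292/17
Var(X) = E[X²] - (E[X])² = 292/17 - 4356/289 = 608/289

Var(X) = 608/289 ≈ 2.1038


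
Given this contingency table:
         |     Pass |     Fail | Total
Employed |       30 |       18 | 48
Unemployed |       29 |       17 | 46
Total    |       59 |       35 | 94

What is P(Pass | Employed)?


P(Pass | Employed) = 30/(30+18) = 30/48 = 5/8

P(Pass|Employed) = 5/8 ≈ 62.50%


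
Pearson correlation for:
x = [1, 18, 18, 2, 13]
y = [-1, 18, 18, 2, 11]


n=5, Σx=52, Σy=48, Σxy=794, Σx²=822, Σy²=774
r = (5×794 - 52×48)/√((5×822 - 52²)(5×774 - 48²))
= 1474/√(1406×1566) = 1474/√2201796 ≈ 1474/1483.8450 ≈ 0.9934

r ≈ 0.9934


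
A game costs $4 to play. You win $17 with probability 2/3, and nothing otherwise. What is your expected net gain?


E[gain] = (17-4)×2/3 + (-4)×1/3
= 26/3 - 4/3 = 22/3

Expected net gain = $22/3 ≈ $7.33


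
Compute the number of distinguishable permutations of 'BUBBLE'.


Letters: 6, freq: {'B': 3, 'U': 1, 'L': 1, 'E': 1}
6!/(3!×1!×1!×1!) = 720/6 = 120

120


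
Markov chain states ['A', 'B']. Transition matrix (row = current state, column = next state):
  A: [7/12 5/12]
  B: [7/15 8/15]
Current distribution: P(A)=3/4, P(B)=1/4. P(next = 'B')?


P(next=B) = Σᵢ P(now=i)×P(i→B)
= 3/4×5/12 + 1/4×8/15
= 5/16 + 2/15 = 107/240

P = 107/240 ≈ 0.4458


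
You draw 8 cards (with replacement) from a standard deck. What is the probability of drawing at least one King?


P(not a King) = 48/52 = 12/13
P(none in 8 draws) = (12/13)^8 = 429981696/815730721
P(≥1 King) = 1 - 429981696/815730721 = 385749025/815730721

P = 385749025/815730721 ≈ 47.29%


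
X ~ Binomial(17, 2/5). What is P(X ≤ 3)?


P(X ≤ 3) = Σ P(X=i) for i=0..3
P(X=0) = 129140163/762939453125
P(X=1) = 1463588514/762939453125
P(X=2) = 7805805408/762939453125
P(X=3) = 5203870272/152587890625
Sum = 7083577089/152587890625

P(X ≤ 3) = 7083577089/152587890625 ≈ 4.64%


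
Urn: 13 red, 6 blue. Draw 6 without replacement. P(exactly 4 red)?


Hypergeometric: C(13,4)×C(6,2)/C(19,6)
= 715×15/27132 = 3575/9044

P(X=4) = 3575/9044 ≈ 39.53%


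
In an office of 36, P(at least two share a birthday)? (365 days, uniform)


P(all different) = Π(365-i)/365 for i=0..35
= 0.167818
P(match) = 1 - 0.167818 = 0.832182

P ≈ 0.8322 ≈ 83.22%


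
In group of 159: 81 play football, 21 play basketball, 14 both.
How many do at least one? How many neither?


|A∪B| = 81+21-14 = 88
Neither = 159-88 = 71

At least one: 88; Neither: 71


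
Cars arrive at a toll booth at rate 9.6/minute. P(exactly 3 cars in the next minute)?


Poisson(λ=9.6): P(X=3) = e^(-λ)×λ^k/k!
= e^(-9.6) × 9.6^3 / 3!
≈ 6.772873649e-05 × 884.736 / 6 ≈ 0.009987

P(X=3) ≈ 0.009987 ≈ 1.00%


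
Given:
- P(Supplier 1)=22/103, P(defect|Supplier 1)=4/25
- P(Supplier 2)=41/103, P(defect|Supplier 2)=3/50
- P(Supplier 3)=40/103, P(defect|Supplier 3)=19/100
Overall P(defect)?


P(B) = Σ P(B|Aᵢ)×P(Aᵢ)
  4/25×22/103 = 88/2575
  3/50×41/103 = 123/5150
  19/100×40/103 = 38/515
Sum = 679/5150

P(defect) = 679/5150 ≈ 13.18%


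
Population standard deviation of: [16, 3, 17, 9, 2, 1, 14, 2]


Mean = 64/8 = 8
  (16-8)²=64
  (3-8)²=25
  (17-8)²=81
  (9-8)²=1
  (2-8)²=36
  (1-8)²=49
  (14-8)²=36
  (2-8)²=36
Σ(x-μ)² = 328
σ² = 328/8 = 41

σ = √(41) ≈ 6.4031


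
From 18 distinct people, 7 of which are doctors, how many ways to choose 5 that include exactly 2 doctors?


Choose 2 of the 7 doctors and 3 of the other 11 people:
C(7,2)×C(11,3) = 21×165 = 3465

3465


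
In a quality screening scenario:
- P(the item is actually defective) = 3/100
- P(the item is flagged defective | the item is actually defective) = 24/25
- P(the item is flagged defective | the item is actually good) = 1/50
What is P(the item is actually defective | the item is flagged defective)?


Using Bayes' theorem:
P(A|B) = P(B|A)·P(A) / P(B)

P(the item is flagged defective) = 24/25 × 3/100 + 1/50 × 97/100
= 18/625 + 97/5000 = 241/5000

P(the item is actually defective|the item is flagged defective) = (18/625) / (241/5000) = 144/241

P(the item is actually defective|the item is flagged defective) = 144/241 ≈ 59.75%


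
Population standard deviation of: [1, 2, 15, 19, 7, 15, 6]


Mean = 65/7
  (1-65/7)²=3364/49
  (2-65/7)²=2601/49
  (15-65/7)²=1600/49
  (19-65/7)²=4624/49
  (7-65/7)²=256/49
  (15-65/7)²=1600/49
  (6-65/7)²=529/49
Σ(x-μ)² = 2082/7
σ² = (2082/7)/7 = 2082/49

σ = √(2082/49) ≈ 6.5184


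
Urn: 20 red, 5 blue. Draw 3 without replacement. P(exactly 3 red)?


Hypergeometric: C(20,3)×C(5,0)/C(25,3)
= 1140×1/2300 = 57/115

P(X=3) = 57/115 ≈ 49.57%


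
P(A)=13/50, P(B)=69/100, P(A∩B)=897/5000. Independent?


P(A)×P(B) = 897/5000
P(A∩B) = 897/5000
Equal ✓ → Independent

Yes, independent


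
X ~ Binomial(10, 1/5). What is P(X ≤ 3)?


P(X ≤ 3) = Σ P(X=i) for i=0..3
P(X=0) = 1048576/9765625
P(X=1) = 524288/1953125
P(X=2) = 589824/1953125
P(X=3) = 393216/1953125
Sum = 8585216/9765625

P(X ≤ 3) = 8585216/9765625 ≈ 87.91%


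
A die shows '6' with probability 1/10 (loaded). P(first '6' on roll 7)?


Geometric: P(X=7) = (1-p)^(k-1)×p = (9/10)^6×1/10 = 531441/10000000

P(X=7) = 531441/10000000 ≈ 5.31%


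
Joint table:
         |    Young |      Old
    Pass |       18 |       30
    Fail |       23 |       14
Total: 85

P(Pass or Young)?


P(Pass∨Young) = P(Pass) + P(Young) - P(Pass∧Young)
= (48 + 41 - 18)/85 = 71/85

P = 71/85 ≈ 83.53%


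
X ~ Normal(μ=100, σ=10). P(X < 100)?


z = (100-100)/10 = 0.0
P(Z < 0.0) = 0.5000

P(X < 100) ≈ 0.5000


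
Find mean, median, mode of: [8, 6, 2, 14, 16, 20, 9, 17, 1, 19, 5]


Sorted: [1, 2, 5, 6, 8, 9, 14, 16, 17, 19, 20]
Mean = 117/11
Median = 9
Freq: {8: 1, 6: 1, 2: 1, 14: 1, 16: 1, 20: 1, 9: 1, 17: 1, 1: 1, 19: 1, 5: 1}
Mode: No mode

Mean=117/11, Median=9, Mode=No mode


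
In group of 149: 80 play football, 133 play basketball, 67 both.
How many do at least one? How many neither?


|A∪B| = 80+133-67 = 146
Neither = 149-146 = 3

At least one: 146; Neither: 3


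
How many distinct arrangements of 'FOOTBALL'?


Letters: 8, freq: {'F': 1, 'O': 2, 'T': 1, 'B': 1, 'A': 1, 'L': 2}
8!/(1!×2!×1!×1!×1!×2!) = 40320/4 = 10080

10080


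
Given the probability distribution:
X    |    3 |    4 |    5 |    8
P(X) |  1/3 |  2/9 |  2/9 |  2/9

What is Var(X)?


E[X] = 43/9
E[X²] = 79/3
Var(X) = E[X²] - (E[X])² = 79/3 - 1849/81 = 284/81

Var(X) = 284/81 ≈ 3.5062


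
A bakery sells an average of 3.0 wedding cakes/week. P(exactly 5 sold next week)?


Poisson(λ=3.0): P(X=5) = e^(-λ)×λ^k/k!
= e^(-3.0) × 3.0^5 / 5!
≈ 0.04978706837 × 243 / 120 ≈ 0.100819

P(X=5) ≈ 0.100819 ≈ 10.08%


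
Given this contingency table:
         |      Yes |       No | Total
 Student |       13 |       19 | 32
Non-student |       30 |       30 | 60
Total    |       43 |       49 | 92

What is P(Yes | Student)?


P(Yes | Student) = 13/(13+19) = 13/32

P(Yes|Student) = 13/32 ≈ 40.62%


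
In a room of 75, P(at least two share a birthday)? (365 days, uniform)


P(all different) = Π(365-i)/365 for i=0..74
= 0.000280
P(match) = 1 - 0.000280 = 0.999720

P ≈ 0.9997 ≈ 99.97%


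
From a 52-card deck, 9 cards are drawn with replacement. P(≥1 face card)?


P(not a face card) = 40/52 = 10/13
P(none in 9 draws) = (10/13)^9 = 1000000000/10604499373
P(≥1 face card) = 1 - 1000000000/10604499373 = 9604499373/10604499373

P = 9604499373/10604499373 ≈ 90.57%


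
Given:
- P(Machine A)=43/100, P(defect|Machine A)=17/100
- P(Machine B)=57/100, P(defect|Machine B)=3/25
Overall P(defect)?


P(B) = Σ P(B|Aᵢ)×P(Aᵢ)
  17/100×43/100 = 731/10000
  3/25×57/100 = 171/2500
Sum = 283/2000

P(defect) = 283/2000 ≈ 14.15%


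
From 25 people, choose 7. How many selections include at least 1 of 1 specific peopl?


Complement: C(25,7) - C(24,7) = 480700 - 346104 = 134596

134596


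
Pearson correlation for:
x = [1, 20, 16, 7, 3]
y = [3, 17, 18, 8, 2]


n=5, Σx=47, Σy=48, Σxy=693, Σx²=715, Σy²=690
r = (5×693 - 47×48)/√((5×715 - 47²)(5×690 - 48²))
= 1209/√(1366×1146) = 1209/√1565436 ≈ 1209/1251.1738 ≈ 0.9663

r ≈ 0.9663


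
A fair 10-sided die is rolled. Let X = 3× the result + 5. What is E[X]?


E[die] = (1+10)/2 = 11/2
E[X] = 3×11/2 + 5 = 43/2

E[X] = 43/2


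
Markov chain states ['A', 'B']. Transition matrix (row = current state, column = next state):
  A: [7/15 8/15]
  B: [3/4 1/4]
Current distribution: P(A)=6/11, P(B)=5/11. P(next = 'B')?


P(next=B) = Σᵢ P(now=i)×P(i→B)
= 6/11×8/15 + 5/11×1/4
= 16/55 + 5/44 = 89/220

P = 89/220 ≈ 0.4045


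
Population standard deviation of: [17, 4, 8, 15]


Mean = 44/4 = 11
  (17-11)²=36
  (4-11)²=49
  (8-11)²=9
  (15-11)²=16
Σ(x-μ)² = 110
σ² = 110/4 = 55/2

σ = √(55/2) ≈ 5.2440


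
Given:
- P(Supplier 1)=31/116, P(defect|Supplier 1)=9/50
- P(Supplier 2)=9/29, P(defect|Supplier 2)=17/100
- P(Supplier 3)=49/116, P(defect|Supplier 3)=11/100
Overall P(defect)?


P(B) = Σ P(B|Aᵢ)×P(Aᵢ)
  9/50×31/116 = 279/5800
  17/100×9/29 = 153/2900
  11/100×49/116 = 539/11600
Sum = 1709/11600

P(defect) = 1709/11600 ≈ 14.73%


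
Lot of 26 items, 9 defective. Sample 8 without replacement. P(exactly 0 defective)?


Hypergeometric: C(9,0)×C(17,8)/C(26,8)
= 1×24310/1562275 = 34/2185

P(X=0) = 34/2185 ≈ 1.56%


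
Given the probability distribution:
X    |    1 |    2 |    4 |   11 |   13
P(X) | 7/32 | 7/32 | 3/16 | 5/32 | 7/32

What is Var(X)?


E[X] = 191/32
E[X²] = 1919/32
Var(X) = E[X²] - (E[X])² = 1919/32 - 36481/1024 = 24927/1024

Var(X) = 24927/1024 ≈ 24.3428


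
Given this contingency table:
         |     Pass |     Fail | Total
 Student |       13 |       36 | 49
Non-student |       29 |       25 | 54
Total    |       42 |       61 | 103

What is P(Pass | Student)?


P(Pass | Student) = 13/(13+36) = 13/49

P(Pass|Student) = 13/49 ≈ 26.53%


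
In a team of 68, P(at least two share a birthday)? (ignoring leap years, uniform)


P(all different) = Π(365-i)/365 for i=0..67
= 0.001274
P(match) = 1 - 0.001274 = 0.998726

P ≈ 0.9987 ≈ 99.87%


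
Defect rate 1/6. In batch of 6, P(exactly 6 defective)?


Binomial: P(X=6) = C(6,6)×p^6×(1-p)^0
= 1 × 1/46656 × 1 = 1/46656

P(X=6) = 1/46656 ≈ 0.00%


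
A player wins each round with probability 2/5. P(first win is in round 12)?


Geometric: P(X=12) = (1-p)^(k-1)×p = (3/5)^11×2/5 = 354294/244140625

P(X=12) = 354294/244140625 ≈ 0.15%


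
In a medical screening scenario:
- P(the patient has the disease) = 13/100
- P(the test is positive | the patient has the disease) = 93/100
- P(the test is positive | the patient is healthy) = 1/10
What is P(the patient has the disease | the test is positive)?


Using Bayes' theorem:
P(A|B) = P(B|A)·P(A) / P(B)

P(the test is positive) = 93/100 × 13/100 + 1/10 × 87/100
= 1209/10000 + 87/1000 = 2079/10000

P(the patient has the disease|the test is positive) = (1209/10000) / (2079/10000) = 403/693

P(the patient has the disease|the test is positive) = 403/693 ≈ 58.15%


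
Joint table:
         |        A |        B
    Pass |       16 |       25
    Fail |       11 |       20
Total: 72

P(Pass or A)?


P(Pass∨A) = P(Pass) + P(A) - P(Pass∧A)
= (41 + 27 - 16)/72 = 52/72 = 13/18

P = 13/18 ≈ 72.22%


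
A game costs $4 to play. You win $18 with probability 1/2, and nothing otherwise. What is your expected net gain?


E[gain] = (18-4)×1/2 + (-4)×1/2
= 7 - 2 = 5

Expected net gain = $5 ≈ $5.00


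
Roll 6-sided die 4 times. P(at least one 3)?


P(no 3)^4 = (5/6)^4 = 625/1296
P(≥1) = 1 - 625/1296 = 671/1296

P = 671/1296 ≈ 51.77%


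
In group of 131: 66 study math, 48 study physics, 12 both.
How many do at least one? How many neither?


|A∪B| = 66+48-12 = 102
Neither = 131-102 = 29

At least one: 102; Neither: 29


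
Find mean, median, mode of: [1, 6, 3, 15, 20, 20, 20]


Sorted: [1, 3, 6, 15, 20, 20, 20]
Mean = 85/7
Median = 15
Freq: {1: 1, 6: 1, 3: 1, 15: 1, 20: 3}
Mode: [20]

Mean=85/7, Median=15, Mode=20


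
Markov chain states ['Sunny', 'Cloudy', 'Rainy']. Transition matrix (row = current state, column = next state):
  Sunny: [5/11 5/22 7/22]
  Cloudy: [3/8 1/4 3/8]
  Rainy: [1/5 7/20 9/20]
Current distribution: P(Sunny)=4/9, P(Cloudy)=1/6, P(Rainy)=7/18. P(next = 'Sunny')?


P(next=Sunny) = Σᵢ P(now=i)×P(i→Sunny)
= 4/9×5/11 + 1/6×3/8 + 7/18×1/5
= 20/99 + 1/16 + 7/90 = 2711/7920

P = 2711/7920 ≈ 0.3423


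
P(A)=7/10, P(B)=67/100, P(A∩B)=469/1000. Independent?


P(A)×P(B) = 469/1000
P(A∩B) = 469/1000
Equal ✓ → Independent

Yes, independent


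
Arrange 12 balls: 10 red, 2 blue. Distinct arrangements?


12!/(10!×2!) = 66

66


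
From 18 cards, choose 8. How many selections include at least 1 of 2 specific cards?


Complement: C(18,8) - C(16,8) = 43758 - 12870 = 30888

30888


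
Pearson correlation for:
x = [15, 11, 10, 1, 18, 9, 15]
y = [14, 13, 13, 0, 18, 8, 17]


n=7, Σx=79, Σy=83, Σxy=1134, Σx²=1077, Σy²=1211
r = (7×1134 - 79×83)/√((7×1077 - 79²)(7×1211 - 83²))
= 1381/√(1298×1588) = 1381/√2061224 ≈ 1381/1435.6963 ≈ 0.9619

r ≈ 0.9619


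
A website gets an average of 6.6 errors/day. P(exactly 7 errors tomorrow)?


Poisson(λ=6.6): P(X=7) = e^(-λ)×λ^k/k!
= e^(-6.6) × 6.6^7 / 7!
≈ 0.001360368038 × 545516.070106 / 5040 ≈ 0.147243

P(X=7) ≈ 0.147243 ≈ 14.72%


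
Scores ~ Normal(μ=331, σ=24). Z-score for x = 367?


z = (x - μ)/σ = (367 - 331)/24 = 1.5

z = 1.5


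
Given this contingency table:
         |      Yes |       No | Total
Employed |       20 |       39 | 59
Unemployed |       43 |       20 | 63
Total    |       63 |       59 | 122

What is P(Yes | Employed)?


P(Yes | Employed) = 20/(20+39) = 20/59

P(Yes|Employed) = 20/59 ≈ 33.90%


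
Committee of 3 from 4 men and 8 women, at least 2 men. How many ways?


Count by #men:
  2M,1W: C(4,2)×C(8,1)=48
  3M,0W: C(4,3)×C(8,0)=4
Total = 52

52


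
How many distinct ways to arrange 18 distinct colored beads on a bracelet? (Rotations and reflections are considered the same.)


Free circular arrangements: rotations and reflections both identified.
(n-1)!/2 = 17!/2 = 355687428096000/2 = 177843714048000

177843714048000


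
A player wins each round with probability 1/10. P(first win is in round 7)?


Geometric: P(X=7) = (1-p)^(k-1)×p = (9/10)^6×1/10 = 531441/10000000

P(X=7) = 531441/10000000 ≈ 5.31%


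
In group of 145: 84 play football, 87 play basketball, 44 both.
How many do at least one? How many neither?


|A∪B| = 84+87-44 = 127
Neither = 145-127 = 18

At least one: 127; Neither: 18


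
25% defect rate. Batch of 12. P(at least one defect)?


P(all good) = (3/4)^12 = 531441/16777216
P(≥1 defect) = 16245775/16777216

P = 16245775/16777216 ≈ 96.83%


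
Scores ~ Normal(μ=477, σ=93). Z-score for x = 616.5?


z = (x - μ)/σ = (616.5 - 477)/93 = 1.5

z = 1.5


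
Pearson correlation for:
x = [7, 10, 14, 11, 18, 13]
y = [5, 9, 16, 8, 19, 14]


n=6, Σx=73, Σy=71, Σxy=961, Σx²=959, Σy²=983
r = (6×961 - 73×71)/√((6×959 - 73²)(6×983 - 71²))
= 583/√(425×857) = 583/√364225 ≈ 583/603.5106 ≈ 0.9660

r ≈ 0.9660


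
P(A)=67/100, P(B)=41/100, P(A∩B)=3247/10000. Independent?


P(A)×P(B) = 2747/10000
P(A∩B) = 3247/10000
Not equal → NOT independent

No, not independent


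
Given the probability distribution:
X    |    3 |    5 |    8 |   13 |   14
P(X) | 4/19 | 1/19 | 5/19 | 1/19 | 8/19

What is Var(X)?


E[X] = 182/19
E[X²] = 2118/19
Var(X) = E[X²] - (E[X])² = 2118/19 - 33124/361 = 7118/361

Var(X) = 7118/361 ≈ 19.7175


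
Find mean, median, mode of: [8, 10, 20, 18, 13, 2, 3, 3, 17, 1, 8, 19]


Sorted: [1, 2, 3, 3, 8, 8, 10, 13, 17, 18, 19, 20]
Mean = 122/12 = 61/6
Median = 9
Freq: {8: 2, 10: 1, 20: 1, 18: 1, 13: 1, 2: 1, 3: 2, 17: 1, 1: 1, 19: 1}
Mode: [3, 8]

Mean=61/6, Median=9, Mode=[3, 8]


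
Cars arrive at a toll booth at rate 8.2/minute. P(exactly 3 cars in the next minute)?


Poisson(λ=8.2): P(X=3) = e^(-λ)×λ^k/k!
= e^(-8.2) × 8.2^3 / 3!
≈ 0.00027465357 × 551.368 / 6 ≈ 0.025239

P(X=3) ≈ 0.025239 ≈ 2.52%


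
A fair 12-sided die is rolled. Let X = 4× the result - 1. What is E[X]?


E[die] = (1+12)/2 = 13/2
E[X] = 4×13/2 - 1 = 25

E[X] = 25


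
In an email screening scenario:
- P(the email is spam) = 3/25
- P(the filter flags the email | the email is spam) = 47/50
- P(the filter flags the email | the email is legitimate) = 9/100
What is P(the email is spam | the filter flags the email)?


Using Bayes' theorem:
P(A|B) = P(B|A)·P(A) / P(B)

P(the filter flags the email) = 47/50 × 3/25 + 9/100 × 22/25
= 141/1250 + 99/1250 = 24/125

P(the email is spam|the filter flags the email) = (141/1250) / (24/125) = 47/80

P(the email is spam|the filter flags the email) = 47/80 ≈ 58.75%


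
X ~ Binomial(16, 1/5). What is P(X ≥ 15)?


P(X ≥ 15) = Σ P(X=i) for i=15..16
P(X=15) = 64/152587890625
P(X=16) = 1/152587890625
Sum = 13/30517578125

P(X ≥ 15) = 13/30517578125 ≈ 0.00%


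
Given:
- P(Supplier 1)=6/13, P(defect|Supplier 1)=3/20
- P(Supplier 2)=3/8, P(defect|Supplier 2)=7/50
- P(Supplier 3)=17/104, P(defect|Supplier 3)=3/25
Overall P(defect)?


P(B) = Σ P(B|Aᵢ)×P(Aᵢ)
  3/20×6/13 = 9/130
  7/50×3/8 = 21/400
  3/25×17/104 = 51/2600
Sum = 147/1040

P(defect) = 147/1040 ≈ 14.13%


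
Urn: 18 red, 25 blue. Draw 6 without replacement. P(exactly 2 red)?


Hypergeometric: C(18,2)×C(25,4)/C(43,6)
= 153×12650/6096454 = 967725/3048227

P(X=2) = 967725/3048227 ≈ 31.75%


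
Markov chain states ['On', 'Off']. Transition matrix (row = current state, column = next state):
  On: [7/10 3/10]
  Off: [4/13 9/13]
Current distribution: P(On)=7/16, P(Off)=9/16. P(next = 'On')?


P(next=On) = Σᵢ P(now=i)×P(i→On)
= 7/16×7/10 + 9/16×4/13
= 49/160 + 9/52 = 997/2080

P = 997/2080 ≈ 0.4793


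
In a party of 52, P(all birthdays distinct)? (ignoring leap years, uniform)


P(all different) = Π(365-i)/365 for i=0..51
= (365/365)×(364/365)×...×(314/365)
= 0.021995

P ≈ 0.0220 ≈ 2.20%


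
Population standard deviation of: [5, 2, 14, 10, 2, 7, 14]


Mean = 54/7
  (5-54/7)²=361/49
  (2-54/7)²=1600/49
  (14-54/7)²=1936/49
  (10-54/7)²=256/49
  (2-54/7)²=1600/49
  (7-54/7)²=25/49
  (14-54/7)²=1936/49
Σ(x-μ)² = 1102/7
σ² = (1102/7)/7 = 1102/49

σ = √(1102/49) ≈ 4.7423


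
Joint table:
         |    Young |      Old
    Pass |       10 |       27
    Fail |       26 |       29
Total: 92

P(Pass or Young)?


P(Pass∨Young) = P(Pass) + P(Young) - P(Pass∧Young)
= (37 + 36 - 10)/92 = 63/92

P = 63/92 ≈ 68.48%


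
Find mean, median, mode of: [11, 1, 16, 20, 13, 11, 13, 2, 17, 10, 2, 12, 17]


Sorted: [1, 2, 2, 10, 11, 11, 12, 13, 13, 16, 17, 17, 20]
Mean = 145/13
Median = 12
Freq: {11: 2, 1: 1, 16: 1, 20: 1, 13: 2, 2: 2, 17: 2, 10: 1, 12: 1}
Mode: [2, 11, 13, 17]

Mean=145/13, Median=12, Mode=[2, 11, 13, 17]


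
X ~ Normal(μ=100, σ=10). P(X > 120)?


z = (120-100)/10 = 2.0
P(X > 120) = 1 - P(Z ≤ 2.0) = 1 - 0.9772 = 0.0228

P(X > 120) ≈ 0.0228


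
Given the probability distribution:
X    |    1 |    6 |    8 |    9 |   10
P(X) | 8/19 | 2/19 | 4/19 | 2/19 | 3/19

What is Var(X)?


E[X] = 100/19
E[X²] = 42
Var(X) = E[X²] - (E[X])² = 42 - 10000/361 = 5162/361

Var(X) = 5162/361 ≈ 14.2992


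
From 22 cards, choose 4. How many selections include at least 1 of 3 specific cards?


Complement: C(22,4) - C(19,4) = 7315 - 3876 = 3439

3439


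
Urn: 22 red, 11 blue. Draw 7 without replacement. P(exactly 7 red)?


Hypergeometric: C(22,7)×C(11,0)/C(33,7)
= 170544×1/4272048 = 323/8091

P(X=7) = 323/8091 ≈ 3.99%


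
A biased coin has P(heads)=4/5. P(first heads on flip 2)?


Geometric: P(X=2) = (1-p)^(k-1)×p = (1/5)^1×4/5 = 4/25

P(X=2) = 4/25 ≈ 16.00%


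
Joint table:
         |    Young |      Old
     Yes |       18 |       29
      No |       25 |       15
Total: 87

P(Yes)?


P(Yes) = (18+29)/87 = 47/87

P(Yes) = 47/87 ≈ 54.02%


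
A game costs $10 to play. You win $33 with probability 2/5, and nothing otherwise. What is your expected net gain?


E[gain] = (33-10)×2/5 + (-10)×3/5
= 46/5 - 6 = 16/5

Expected net gain = $16/5 ≈ $3.20


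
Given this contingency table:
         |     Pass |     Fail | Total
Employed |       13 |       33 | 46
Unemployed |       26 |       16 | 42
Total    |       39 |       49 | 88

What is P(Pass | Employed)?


P(Pass | Employed) = 13/(13+33) = 13/46

P(Pass|Employed) = 13/46 ≈ 28.26%


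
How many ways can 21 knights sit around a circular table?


Circular arrangements of 21 distinct objects: fix one position to break rotational symmetry.
(n-1)! = 20! = 2432902008176640000

2432902008176640000


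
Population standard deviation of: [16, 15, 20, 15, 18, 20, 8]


Mean = 112/7 = 16
  (16-16)²=0
  (15-16)²=1
  (20-16)²=16
  (15-16)²=1
  (18-16)²=4
  (20-16)²=16
  (8-16)²=64
Σ(x-μ)² = 102
σ² = 102/7

σ = √(102/7) ≈ 3.8173


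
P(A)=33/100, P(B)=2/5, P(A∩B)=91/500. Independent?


P(A)×P(B) = 33/250
P(A∩B) = 91/500
Not equal → NOT independent

No, not independent


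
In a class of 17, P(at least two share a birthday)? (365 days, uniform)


P(all different) = Π(365-i)/365 for i=0..16
= 0.684992
P(match) = 1 - 0.684992 = 0.315008

P ≈ 0.3150 ≈ 31.50%


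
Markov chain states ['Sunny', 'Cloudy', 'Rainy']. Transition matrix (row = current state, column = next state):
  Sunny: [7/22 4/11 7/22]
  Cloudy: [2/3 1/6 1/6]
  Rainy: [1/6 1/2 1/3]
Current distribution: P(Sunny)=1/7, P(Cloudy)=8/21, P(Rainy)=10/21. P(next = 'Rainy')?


P(next=Rainy) = Σᵢ P(now=i)×P(i→Rainy)
= 1/7×7/22 + 8/21×1/6 + 10/21×1/3
= 1/22 + 4/63 + 10/63 = 53/198

P = 53/198 ≈ 0.2677


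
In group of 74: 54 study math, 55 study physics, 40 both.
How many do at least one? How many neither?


|A∪B| = 54+55-40 = 69
Neither = 74-69 = 5

At least one: 69; Neither: 5


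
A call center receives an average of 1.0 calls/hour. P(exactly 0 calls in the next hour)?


Poisson(λ=1.0): P(X=0) = e^(-λ)×λ^k/k!
= e^(-1.0) × 1.0^0 / 0!
≈ 0.3678794412 × 1 / 1 ≈ 0.367879

P(X=0) ≈ 0.367879 ≈ 36.79%


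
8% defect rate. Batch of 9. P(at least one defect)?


P(all good) = (23/25)^9 = 1801152661463/3814697265625
P(≥1 defect) = 2013544604162/3814697265625

P = 2013544604162/3814697265625 ≈ 52.78%


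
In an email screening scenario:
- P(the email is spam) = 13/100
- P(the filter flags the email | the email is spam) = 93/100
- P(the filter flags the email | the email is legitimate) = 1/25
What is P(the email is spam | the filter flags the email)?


Using Bayes' theorem:
P(A|B) = P(B|A)·P(A) / P(B)

P(the filter flags the email) = 93/100 × 13/100 + 1/25 × 87/100
= 1209/10000 + 87/2500 = 1557/10000

P(the email is spam|the filter flags the email) = (1209/10000) / (1557/10000) = 403/519

P(the email is spam|the filter flags the email) = 403/519 ≈ 77.65%


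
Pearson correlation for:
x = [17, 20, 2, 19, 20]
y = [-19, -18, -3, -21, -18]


n=5, Σx=78, Σy=-79, Σxy=-1448, Σx²=1454, Σy²=1459
r = (5×(-1448) - 78×(-79))/√((5×1454 - 78²)(5×1459 - (-79)²))
= -1078/√(1186×1054) = -1078/√1250044 ≈ -1078/1118.0537 ≈ -0.9642

r ≈ -0.9642


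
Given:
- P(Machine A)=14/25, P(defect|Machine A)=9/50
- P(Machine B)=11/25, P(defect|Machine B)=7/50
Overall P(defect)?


P(B) = Σ P(B|Aᵢ)×P(Aᵢ)
  9/50×14/25 = 63/625
  7/50×11/25 = 77/1250
Sum = 203/1250

P(defect) = 203/1250 ≈ 16.24%


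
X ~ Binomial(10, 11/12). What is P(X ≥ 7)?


P(X ≥ 7) = Σ P(X=i) for i=7..10
P(X=7) = 97435855/2579890176
P(X=8) = 1071794405/6879707136
P(X=9) = 11789738455/30958682112
P(X=10) = 25937424601/61917364224
Sum = 5125125973/5159780352

P(X ≥ 7) = 5125125973/5159780352 ≈ 99.33%


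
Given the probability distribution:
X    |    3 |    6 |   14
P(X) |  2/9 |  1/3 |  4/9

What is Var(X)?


E[X] = 80/9
E[X²] = 910/9
Var(X) = E[X²] - (E[X])² = 910/9 - 6400/81 = 1790/81

Var(X) = 1790/81 ≈ 22.0988


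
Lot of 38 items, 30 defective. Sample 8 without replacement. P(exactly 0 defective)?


Hypergeometric: C(30,0)×C(8,8)/C(38,8)
= 1×1/48903492 = 1/48903492

P(X=0) = 1/48903492 ≈ 0.00%


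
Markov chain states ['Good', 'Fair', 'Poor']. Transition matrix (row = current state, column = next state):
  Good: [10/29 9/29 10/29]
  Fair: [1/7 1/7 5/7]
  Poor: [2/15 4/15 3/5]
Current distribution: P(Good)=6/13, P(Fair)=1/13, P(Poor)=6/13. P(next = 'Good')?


P(next=Good) = Σᵢ P(now=i)×P(i→Good)
= 6/13×10/29 + 1/13×1/7 + 6/13×2/15
= 60/377 + 1/91 + 4/65 = 3057/13195

P = 3057/13195 ≈ 0.2317


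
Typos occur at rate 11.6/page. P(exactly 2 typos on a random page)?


Poisson(λ=11.6): P(X=2) = e^(-λ)×λ^k/k!
= e^(-11.6) × 11.6^2 / 2!
≈ 9.166087736e-06 × 134.56 / 2 ≈ 0.000617

P(X=2) ≈ 0.000617 ≈ 0.06%


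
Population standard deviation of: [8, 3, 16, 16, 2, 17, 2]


Mean = 64/7
  (8-64/7)²=64/49
  (3-64/7)²=1849/49
  (16-64/7)²=2304/49
  (16-64/7)²=2304/49
  (2-64/7)²=2500/49
  (17-64/7)²=3025/49
  (2-64/7)²=2500/49
Σ(x-μ)² = 2078/7
σ² = (2078/7)/7 = 2078/49

σ = √(2078/49) ≈ 6.5122


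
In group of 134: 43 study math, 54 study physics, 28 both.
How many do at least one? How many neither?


|A∪B| = 43+54-28 = 69
Neither = 134-69 = 65

At least one: 69; Neither: 65


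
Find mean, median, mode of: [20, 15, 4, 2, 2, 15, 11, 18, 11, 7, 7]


Sorted: [2, 2, 4, 7, 7, 11, 11, 15, 15, 18, 20]
Mean = 112/11
Median = 11
Freq: {20: 1, 15: 2, 4: 1, 2: 2, 11: 2, 18: 1, 7: 2}
Mode: [2, 7, 11, 15]

Mean=112/11, Median=11, Mode=[2, 7, 11, 15]


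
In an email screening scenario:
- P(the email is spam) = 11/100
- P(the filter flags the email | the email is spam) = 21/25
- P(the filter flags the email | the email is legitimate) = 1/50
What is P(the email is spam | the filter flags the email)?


Using Bayes' theorem:
P(A|B) = P(B|A)·P(A) / P(B)

P(the filter flags the email) = 21/25 × 11/100 + 1/50 × 89/100
= 231/2500 + 89/5000 = 551/5000

P(the email is spam|the filter flags the email) = (231/2500) / (551/5000) = 462/551

P(the email is spam|the filter flags the email) = 462/551 ≈ 83.85%


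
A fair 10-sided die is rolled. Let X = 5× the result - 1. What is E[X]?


E[die] = (1+10)/2 = 11/2
E[X] = 5×11/2 - 1 = 53/2

E[X] = 53/2


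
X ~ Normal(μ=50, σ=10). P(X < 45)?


z = (45-50)/10 = -0.5
P(Z < -0.5) = 0.3085

P(X < 45) ≈ 0.3085


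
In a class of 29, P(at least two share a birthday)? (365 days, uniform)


P(all different) = Π(365-i)/365 for i=0..28
= 0.319031
P(match) = 1 - 0.319031 = 0.680969

P ≈ 0.6810 ≈ 68.10%


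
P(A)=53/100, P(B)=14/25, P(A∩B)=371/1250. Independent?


P(A)×P(B) = 371/1250
P(A∩B) = 371/1250
Equal ✓ → Independent

Yes, independent


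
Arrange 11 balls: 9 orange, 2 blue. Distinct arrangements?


11!/(9!×2!) = 55

55


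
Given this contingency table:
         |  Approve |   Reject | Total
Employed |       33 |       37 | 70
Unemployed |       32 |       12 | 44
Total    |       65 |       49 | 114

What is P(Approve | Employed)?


P(Approve | Employed) = 33/(33+37) = 33/70

P(Approve|Employed) = 33/70 ≈ 47.14%


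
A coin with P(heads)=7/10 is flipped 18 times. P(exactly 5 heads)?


Binomial: P(X=5) = C(18,5)×p^5×(1-p)^13
= 8568 × 16807/100000 × 1594323/10000000000000 = 28698287513931/125000000000000000

P(X=5) = 28698287513931/125000000000000000 ≈ 0.02%


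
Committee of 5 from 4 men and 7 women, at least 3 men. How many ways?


Count by #men:
  3M,2W: C(4,3)×C(7,2)=84
  4M,1W: C(4,4)×C(7,1)=7
Total = 91

91


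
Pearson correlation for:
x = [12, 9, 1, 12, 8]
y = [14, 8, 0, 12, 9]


n=5, Σx=42, Σy=43, Σxy=456, Σx²=434, Σy²=485
r = (5×456 - 42×43)/√((5×434 - 42²)(5×485 - 43²))
= 474/√(406×576) = 474/√233856 ≈ 474/483.5866 ≈ 0.9802

r ≈ 0.9802


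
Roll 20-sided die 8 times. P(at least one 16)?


P(no 16)^8 = (19/20)^8 = 16983563041/25600000000
P(≥1) = 1 - 16983563041/25600000000 = 8616436959/25600000000

P = 8616436959/25600000000 ≈ 33.66%


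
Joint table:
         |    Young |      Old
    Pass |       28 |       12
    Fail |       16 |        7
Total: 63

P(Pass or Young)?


P(Pass∨Young) = P(Pass) + P(Young) - P(Pass∧Young)
= (40 + 44 - 28)/63 = 56/63 = 8/9

P = 8/9 ≈ 88.89%


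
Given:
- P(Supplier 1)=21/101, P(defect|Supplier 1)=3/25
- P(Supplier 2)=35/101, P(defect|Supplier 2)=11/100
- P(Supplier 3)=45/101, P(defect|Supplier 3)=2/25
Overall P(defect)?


P(B) = Σ P(B|Aᵢ)×P(Aᵢ)
  3/25×21/101 = 63/2525
  11/100×35/101 = 77/2020
  2/25×45/101 = 18/505
Sum = 997/10100

P(defect) = 997/10100 ≈ 9.87%


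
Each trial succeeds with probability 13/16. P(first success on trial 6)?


Geometric: P(X=6) = (1-p)^(k-1)×p = (3/16)^5×13/16 = 3159/16777216

P(X=6) = 3159/16777216 ≈ 0.02%


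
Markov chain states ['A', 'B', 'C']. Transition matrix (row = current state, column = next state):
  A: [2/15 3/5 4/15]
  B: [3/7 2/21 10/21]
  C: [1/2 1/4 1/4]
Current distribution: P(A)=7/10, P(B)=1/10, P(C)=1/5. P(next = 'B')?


P(next=B) = Σᵢ P(now=i)×P(i→B)
= 7/10×3/5 + 1/10×2/21 + 1/5×1/4
= 21/50 + 1/105 + 1/20 = 1007/2100

P = 1007/2100 ≈ 0.4795


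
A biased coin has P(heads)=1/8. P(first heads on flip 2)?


Geometric: P(X=2) = (1-p)^(k-1)×p = (7/8)^1×1/8 = 7/64

P(X=2) = 7/64 ≈ 10.94%


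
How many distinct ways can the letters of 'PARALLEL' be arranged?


Letters: 8, freq: {'P': 1, 'A': 2, 'R': 1, 'L': 3, 'E': 1}
8!/(1!×2!×1!×3!×1!) = 40320/12 = 3360

3360


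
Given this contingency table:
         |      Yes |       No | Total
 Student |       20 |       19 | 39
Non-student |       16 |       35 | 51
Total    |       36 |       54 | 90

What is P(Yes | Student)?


P(Yes | Student) = 20/(20+19) = 20/39

P(Yes|Student) = 20/39 ≈ 51.28%


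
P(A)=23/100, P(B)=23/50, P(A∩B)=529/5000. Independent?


P(A)×P(B) = 529/5000
P(A∩B) = 529/5000
Equal ✓ → Independent

Yes, independent


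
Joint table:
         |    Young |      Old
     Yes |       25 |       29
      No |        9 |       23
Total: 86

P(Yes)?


P(Yes) = (25+29)/86 = 54/86 = 27/43

P(Yes) = 27/43 ≈ 62.79%


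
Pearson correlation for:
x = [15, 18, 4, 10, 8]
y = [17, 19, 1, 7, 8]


n=5, Σx=55, Σy=52, Σxy=735, Σx²=729, Σy²=764
r = (5×735 - 55×52)/√((5×729 - 55²)(5×764 - 52²))
= 815/√(620×1116) = 815/√691920 ≈ 815/831.8173 ≈ 0.9798

r ≈ 0.9798


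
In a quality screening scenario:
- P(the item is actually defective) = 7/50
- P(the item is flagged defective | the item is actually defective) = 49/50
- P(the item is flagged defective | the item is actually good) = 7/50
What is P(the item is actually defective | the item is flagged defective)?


Using Bayes' theorem:
P(A|B) = P(B|A)·P(A) / P(B)

P(the item is flagged defective) = 49/50 × 7/50 + 7/50 × 43/50
= 343/2500 + 301/2500 = 161/625

P(the item is actually defective|the item is flagged defective) = (343/2500) / (161/625) = 49/92

P(the item is actually defective|the item is flagged defective) = 49/92 ≈ 53.26%


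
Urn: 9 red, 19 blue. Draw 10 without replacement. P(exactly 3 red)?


Hypergeometric: C(9,3)×C(19,7)/C(28,10)
= 84×50388/13123110 = 408/1265

P(X=3) = 408/1265 ≈ 32.25%


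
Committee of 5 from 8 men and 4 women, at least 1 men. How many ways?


Count by #men:
  1M,4W: C(8,1)×C(4,4)=8
  2M,3W: C(8,2)×C(4,3)=112
  3M,2W: C(8,3)×C(4,2)=336
  4M,1W: C(8,4)×C(4,1)=280
  5M,0W: C(8,5)×C(4,0)=56
Total = 792

792


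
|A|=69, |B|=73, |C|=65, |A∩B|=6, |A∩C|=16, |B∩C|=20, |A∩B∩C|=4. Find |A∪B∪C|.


|A∪B∪C| = 69+73+65-6-16-20+4 = 169

|A∪B∪C| = 169


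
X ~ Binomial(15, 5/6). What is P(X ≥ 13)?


P(X ≥ 13) = Σ P(X=i) for i=13..15
P(X=13) = 42724609375/156728328192
P(X=14) = 30517578125/156728328192
P(X=15) = 30517578125/470184984576
Sum = 250244140625/470184984576

P(X ≥ 13) = 250244140625/470184984576 ≈ 53.22%


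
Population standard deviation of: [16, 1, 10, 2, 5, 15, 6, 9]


Mean = 64/8 = 8
  (16-8)²=64
  (1-8)²=49
  (10-8)²=4
  (2-8)²=36
  (5-8)²=9
  (15-8)²=49
  (6-8)²=4
  (9-8)²=1
Σ(x-μ)² = 216
σ² = 216/8 = 27

σ = √(27) ≈ 5.1962


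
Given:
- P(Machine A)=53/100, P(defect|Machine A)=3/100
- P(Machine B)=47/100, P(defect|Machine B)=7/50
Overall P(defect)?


P(B) = Σ P(B|Aᵢ)×P(Aᵢ)
  3/100×53/100 = 159/10000
  7/50×47/100 = 329/5000
Sum = 817/10000

P(defect) = 817/10000 ≈ 8.17%


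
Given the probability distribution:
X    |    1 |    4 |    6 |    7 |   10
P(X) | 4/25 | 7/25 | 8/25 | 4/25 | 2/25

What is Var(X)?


E[X] = 128/25
E[X²] = 32
Var(X) = E[X²] - (E[X])² = 32 - 16384/625 = 3616/625

Var(X) = 3616/625 ≈ 5.7856


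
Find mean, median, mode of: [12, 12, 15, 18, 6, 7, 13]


Sorted: [6, 7, 12, 12, 13, 15, 18]
Mean = 83/7
Median = 12
Freq: {12: 2, 15: 1, 18: 1, 6: 1, 7: 1, 13: 1}
Mode: [12]

Mean=83/7, Median=12, Mode=12


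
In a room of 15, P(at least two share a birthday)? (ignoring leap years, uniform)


P(all different) = Π(365-i)/365 for i=0..14
= 0.747099
P(match) = 1 - 0.747099 = 0.252901

P ≈ 0.2529 ≈ 25.29%


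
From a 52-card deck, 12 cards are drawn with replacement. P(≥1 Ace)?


P(not a Ace) = 48/52 = 12/13
P(none in 12 draws) = (12/13)^12 = 8916100448256/23298085122481
P(≥1 Ace) = 1 - 8916100448256/23298085122481 = 14381984674225/23298085122481

P = 14381984674225/23298085122481 ≈ 61.73%


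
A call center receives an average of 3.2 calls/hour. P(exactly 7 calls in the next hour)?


Poisson(λ=3.2): P(X=7) = e^(-λ)×λ^k/k!
= e^(-3.2) × 3.2^7 / 7!
≈ 0.04076220398 × 3435.9738368 / 5040 ≈ 0.027789

P(X=7) ≈ 0.027789 ≈ 2.78%


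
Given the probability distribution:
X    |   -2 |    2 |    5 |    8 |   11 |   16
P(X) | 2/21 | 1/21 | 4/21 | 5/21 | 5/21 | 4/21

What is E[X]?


E[X] = Σ x·P(X=x)
= (-2)×(2/21) + (2)×(1/21) + (5)×(4/21) + (8)×(5/21) + (11)×(5/21) + (16)×(4/21)
= 59/7

E[X] = 59/7


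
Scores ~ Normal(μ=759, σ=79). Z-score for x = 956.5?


z = (x - μ)/σ = (956.5 - 759)/79 = 2.5

z = 2.5


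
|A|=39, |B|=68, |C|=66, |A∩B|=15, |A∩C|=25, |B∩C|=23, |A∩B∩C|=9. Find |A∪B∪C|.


|A∪B∪C| = 39+68+66-15-25-23+9 = 119

|A∪B∪C| = 119


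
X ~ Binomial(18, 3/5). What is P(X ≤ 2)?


P(X ≤ 2) = Σ P(X=i) for i=0..2
P(X=0) = 262144/3814697265625
P(X=1) = 7077888/3814697265625
P(X=2) = 90243072/3814697265625
Sum = 97583104/3814697265625

P(X ≤ 2) = 97583104/3814697265625 ≈ 0.00%


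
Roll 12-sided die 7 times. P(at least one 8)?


P(no 8)^7 = (11/12)^7 = 19487171/35831808
P(≥1) = 1 - 19487171/35831808 = 16344637/35831808

P = 16344637/35831808 ≈ 45.61%


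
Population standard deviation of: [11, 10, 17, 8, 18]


Mean = 64/5
  (11-64/5)²=81/25
  (10-64/5)²=196/25
  (17-64/5)²=441/25
  (8-64/5)²=576/25
  (18-64/5)²=676/25
Σ(x-μ)² = 394/5
σ² = (394/5)/5 = 394/25

σ = √(394/25) ≈ 3.9699


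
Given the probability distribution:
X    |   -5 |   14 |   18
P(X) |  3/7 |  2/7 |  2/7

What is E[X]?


E[X] = Σ x·P(X=x)
= (-5)×(3/7) + (14)×(2/7) + (18)×(2/7)
= 7

E[X] = 7


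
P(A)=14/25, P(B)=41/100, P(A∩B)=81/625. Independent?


P(A)×P(B) = 287/1250
P(A∩B) = 81/625
Not equal → NOT independent

No, not independent


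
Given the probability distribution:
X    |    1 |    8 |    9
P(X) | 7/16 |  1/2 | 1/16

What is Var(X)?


E[X] = 5
E[X²] = 75/2
Var(X) = E[X²] - (E[X])² = 75/2 - 25 = 25/2

Var(X) = 25/2 ≈ 12.5000


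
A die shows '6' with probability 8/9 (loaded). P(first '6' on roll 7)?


Geometric: P(X=7) = (1-p)^(k-1)×p = (1/9)^6×8/9 = 8/4782969

P(X=7) = 8/4782969 ≈ 0.00%
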